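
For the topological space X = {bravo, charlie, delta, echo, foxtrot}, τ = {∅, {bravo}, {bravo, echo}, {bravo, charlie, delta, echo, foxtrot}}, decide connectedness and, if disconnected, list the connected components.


(X, τ) is connected.

Find clopen sets (U ∈ τ with X ∖ U ∈ τ):
  U = ∅, X ∖ U = {bravo, charlie, delta, echo, foxtrot} — both open, so U is clopen.
  U = {bravo, charlie, delta, echo, foxtrot}, X ∖ U = ∅ — both open, so U is clopen.
Only trivial clopens (∅ and X) exist, so (X, τ) is connected.
Compute connected components by grouping points that agree on all clopens:
  component: {bravo, charlie, delta, echo, foxtrot}


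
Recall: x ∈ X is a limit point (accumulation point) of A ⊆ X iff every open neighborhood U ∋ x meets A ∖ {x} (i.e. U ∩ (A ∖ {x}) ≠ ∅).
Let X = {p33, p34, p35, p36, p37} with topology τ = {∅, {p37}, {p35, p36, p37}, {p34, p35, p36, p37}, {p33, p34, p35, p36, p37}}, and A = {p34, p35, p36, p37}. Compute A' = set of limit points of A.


A' = {p33, p34, p35, p36}

For each x ∈ X, list the open sets U ∈ τ with x ∈ U, then check whether U ∩ (A ∖ {x}) ≠ ∅ for every such U.
  x = p33: opens ∋ x are {p33, p34, p35, p36, p37}; each meets A ∖ {p33}, so x IS a limit point.
  x = p34: opens ∋ x are {p34, p35, p36, p37}, {p33, p34, p35, p36, p37}; each meets A ∖ {p34}, so x IS a limit point.
  x = p35: opens ∋ x are {p35, p36, p37}, {p34, p35, p36, p37}, {p33, p34, p35, p36, p37}; each meets A ∖ {p35}, so x IS a limit point.
  x = p36: opens ∋ x are {p35, p36, p37}, {p34, p35, p36, p37}, {p33, p34, p35, p36, p37}; each meets A ∖ {p36}, so x IS a limit point.
  x = p37: open {p37} ∋ x has {p37} ∩ (A ∖ {p37}) = ∅, so x is NOT a limit point.
Collecting: A' = {p33, p34, p35, p36}.


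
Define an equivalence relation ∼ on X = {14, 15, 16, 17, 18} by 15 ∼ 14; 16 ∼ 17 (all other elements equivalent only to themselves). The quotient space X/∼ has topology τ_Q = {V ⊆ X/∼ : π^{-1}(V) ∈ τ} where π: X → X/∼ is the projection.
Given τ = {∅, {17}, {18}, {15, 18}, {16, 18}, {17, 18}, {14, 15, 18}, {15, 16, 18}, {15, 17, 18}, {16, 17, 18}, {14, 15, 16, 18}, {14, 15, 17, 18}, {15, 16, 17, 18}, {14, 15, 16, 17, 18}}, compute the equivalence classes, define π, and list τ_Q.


X/∼ = {[14=15], [16=17], [18]}; |τ_Q| = 5.

Equivalence classes: [14=15], [16=17], [18].
Quotient map π: X → X/∼ sends 14 ↦ [14=15], 15 ↦ [14=15], 16 ↦ [16=17], 17 ↦ [16=17], 18 ↦ [18].
For each subset V ⊆ X/∼, compute π^{-1}(V) ⊆ X and check whether π^{-1}(V) ∈ τ. V is open in τ_Q iff π^{-1}(V) ∈ τ.
  V = {}: π^{-1}(V) = ∅ ∈ τ ✓.
  V = {[14=15]}: π^{-1}(V) = {14, 15} ∉ τ ✗.
  V = {[16=17]}: π^{-1}(V) = {16, 17} ∉ τ ✗.
  V = {[14=15], [16=17]}: π^{-1}(V) = {14, 15, 16, 17} ∉ τ ✗.
  V = {[18]}: π^{-1}(V) = {18} ∈ τ ✓.
  V = {[14=15], [18]}: π^{-1}(V) = {14, 15, 18} ∈ τ ✓.
  V = {[16=17], [18]}: π^{-1}(V) = {16, 17, 18} ∈ τ ✓.
  V = {[14=15], [16=17], [18]}: π^{-1}(V) = {14, 15, 16, 17, 18} ∈ τ ✓.
Open sets in the quotient: τ_Q = {{}, {[18]}, {[14=15], [18]}, {[16=17], [18]}, {[14=15], [16=17], [18]}} (5 elements).


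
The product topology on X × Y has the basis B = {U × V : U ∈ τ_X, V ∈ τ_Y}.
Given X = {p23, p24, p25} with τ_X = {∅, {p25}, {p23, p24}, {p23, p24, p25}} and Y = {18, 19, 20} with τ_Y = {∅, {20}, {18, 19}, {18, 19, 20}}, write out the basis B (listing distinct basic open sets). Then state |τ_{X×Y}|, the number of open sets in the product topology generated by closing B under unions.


Basis B = {∅ × ∅, {p25} × {20}, {p23, p24} × {20}, {p25} × {18, 19}, {p23, p24, p25} × {20}, {p25} × {18, 19, 20}, {p23, p24} × {18, 19}, {p23, p24} × {18, 19, 20}, {p23, p24, p25} × {18, 19}, {p23, p24, p25} × {18, 19, 20}}; |τ_{X×Y}| = 16.

Enumerate products U × V with U ∈ τ_X, V ∈ τ_Y (deduplicated):
  ∅ × ∅ = {} (∅)
  {p25} × {20} = {(p25,20)}
  {p23, p24} × {20} = {(p23,20), (p24,20)}
  {p25} × {18, 19} = {(p25,18), (p25,19)}
  {p23, p24, p25} × {20} = {(p23,20), (p24,20), (p25,20)}
  {p25} × {18, 19, 20} = {(p25,18), (p25,19), (p25,20)}
  {p23, p24} × {18, 19} = {(p23,18), (p23,19), (p24,18), (p24,19)}
  {p23, p24} × {18, 19, 20} = {(p23,18), (p23,19), (p23,20), (p24,18), (p24,19), (p24,20)}
  {p23, p24, p25} × {18, 19} = {(p23,18), (p23,19), (p24,18), (p24,19), (p25,18), (p25,19)}
  {p23, p24, p25} × {18, 19, 20} = {(p23,18), (p23,19), (p23,20), (p24,18), (p24,19), (p24,20), (p25,18), (p25,19), (p25,20)}
These 10 distinct sets form the basis B.
Close under arbitrary unions to get τ_{X×Y}; counting gives |τ_{X×Y}| = 16.


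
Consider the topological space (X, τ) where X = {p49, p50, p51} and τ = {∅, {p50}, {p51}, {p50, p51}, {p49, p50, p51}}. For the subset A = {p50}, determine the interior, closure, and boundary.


int(A) = {p50}, cl(A) = {p49, p50}, ∂A = {p49}.

Closed sets in (X, τ) are complements of opens:
  closed(X, τ) = {∅, {p49}, {p49, p50}, {p49, p51}, {p49, p50, p51}}.
int(A) = ⋃ {U ∈ τ : U ⊆ A}. Opens contained in A: ∅, {p50}.
Taking the union of these: int(A) = {p50}.
cl(A) = ⋂ {C closed : A ⊆ C}. Closed sets containing A: {p49, p50}, {p49, p50, p51}.
Intersecting these: cl(A) = {p49, p50}.
∂A = cl(A) ∖ int(A) = {p49, p50} ∖ {p50} = {p49}.


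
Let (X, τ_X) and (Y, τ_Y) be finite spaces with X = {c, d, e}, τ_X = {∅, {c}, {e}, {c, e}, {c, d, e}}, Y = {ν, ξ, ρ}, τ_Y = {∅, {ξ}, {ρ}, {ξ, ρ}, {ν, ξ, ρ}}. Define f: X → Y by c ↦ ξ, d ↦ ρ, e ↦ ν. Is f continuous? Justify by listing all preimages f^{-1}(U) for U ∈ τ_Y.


f is NOT continuous.

Compute f^{-1}(U) for each U ∈ τ_Y:
  U = ∅: f^{-1}(U) = ∅ ∈ τ_X ✓.
  U = {ξ}: f^{-1}(U) = {c} ∈ τ_X ✓.
  U = {ρ}: f^{-1}(U) = {d} ∉ τ_X ✗.
  U = {ξ, ρ}: f^{-1}(U) = {c, d} ∉ τ_X ✗.
  U = {ν, ξ, ρ}: f^{-1}(U) = {c, d, e} ∈ τ_X ✓.
Found U = {ρ} with f^{-1}(U) = {d} not in τ_X. Therefore f is NOT continuous.


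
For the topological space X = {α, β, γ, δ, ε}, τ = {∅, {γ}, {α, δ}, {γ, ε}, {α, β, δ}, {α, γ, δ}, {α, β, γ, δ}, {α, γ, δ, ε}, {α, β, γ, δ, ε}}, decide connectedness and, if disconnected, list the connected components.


(X, τ) is disconnected; components = [{γ, ε}, {α, β, δ}].

Find clopen sets (U ∈ τ with X ∖ U ∈ τ):
  U = ∅, X ∖ U = {α, β, γ, δ, ε} — both open, so U is clopen.
  U = {γ, ε}, X ∖ U = {α, β, δ} — both open, so U is clopen.
  U = {α, β, δ}, X ∖ U = {γ, ε} — both open, so U is clopen.
  U = {α, β, γ, δ, ε}, X ∖ U = ∅ — both open, so U is clopen.
Nontrivial clopen(s) exist: e.g. {α, β, δ}. So (X, τ) is disconnected.
Compute connected components by grouping points that agree on all clopens:
  component: {γ, ε}
  component: {α, β, δ}


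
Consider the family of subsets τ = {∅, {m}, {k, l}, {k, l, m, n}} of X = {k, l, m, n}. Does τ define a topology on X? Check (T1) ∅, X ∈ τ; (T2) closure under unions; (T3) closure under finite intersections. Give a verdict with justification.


τ is NOT a topology on X.

Axiom (T1): ∅ ∈ τ? Yes; X ∈ τ? Yes.
Axiom (T2/T3): check pairwise unions and intersections of members of τ.
Counterexample for (T2): {m} ∪ {k, l} = {k, l, m} ∉ τ. Therefore τ is NOT a topology.


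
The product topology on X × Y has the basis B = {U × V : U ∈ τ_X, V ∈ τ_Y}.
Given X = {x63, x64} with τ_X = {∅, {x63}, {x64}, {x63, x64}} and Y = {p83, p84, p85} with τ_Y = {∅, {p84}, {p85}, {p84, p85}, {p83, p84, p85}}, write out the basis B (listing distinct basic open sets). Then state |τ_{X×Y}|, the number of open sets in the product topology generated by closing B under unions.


Basis B = {∅ × ∅, {x63} × {p84}, {x63} × {p85}, {x64} × {p84}, {x64} × {p85}, {x63} × {p84, p85}, {x63, x64} × {p84}, {x63, x64} × {p85}, {x64} × {p84, p85}, {x63} × {p83, p84, p85}, {x64} × {p83, p84, p85}, {x63, x64} × {p84, p85}, {x63, x64} × {p83, p84, p85}}; |τ_{X×Y}| = 25.

Enumerate products U × V with U ∈ τ_X, V ∈ τ_Y (deduplicated):
  ∅ × ∅ = {} (∅)
  {x63} × {p84} = {(x63,p84)}
  {x63} × {p85} = {(x63,p85)}
  {x64} × {p84} = {(x64,p84)}
  {x64} × {p85} = {(x64,p85)}
  {x63} × {p84, p85} = {(x63,p84), (x63,p85)}
  {x63, x64} × {p84} = {(x63,p84), (x64,p84)}
  {x63, x64} × {p85} = {(x63,p85), (x64,p85)}
  {x64} × {p84, p85} = {(x64,p84), (x64,p85)}
  {x63} × {p83, p84, p85} = {(x63,p83), (x63,p84), (x63,p85)}
  {x64} × {p83, p84, p85} = {(x64,p83), (x64,p84), (x64,p85)}
  {x63, x64} × {p84, p85} = {(x63,p84), (x63,p85), (x64,p84), (x64,p85)}
  {x63, x64} × {p83, p84, p85} = {(x63,p83), (x63,p84), (x63,p85), (x64,p83), (x64,p84), (x64,p85)}
These 13 distinct sets form the basis B.
Close under arbitrary unions to get τ_{X×Y}; counting gives |τ_{X×Y}| = 25.


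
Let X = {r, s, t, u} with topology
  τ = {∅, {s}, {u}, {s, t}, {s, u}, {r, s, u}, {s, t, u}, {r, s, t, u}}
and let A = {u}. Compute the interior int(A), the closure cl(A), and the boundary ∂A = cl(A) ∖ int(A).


int(A) = {u}, cl(A) = {r, u}, ∂A = {r}.

Closed sets in (X, τ) are complements of opens:
  closed(X, τ) = {∅, {r}, {t}, {r, t}, {r, u}, {r, s, t}, {r, t, u}, {r, s, t, u}}.
int(A) = ⋃ {U ∈ τ : U ⊆ A}. Opens contained in A: ∅, {u}.
Taking the union of these: int(A) = {u}.
cl(A) = ⋂ {C closed : A ⊆ C}. Closed sets containing A: {r, u}, {r, t, u}, {r, s, t, u}.
Intersecting these: cl(A) = {r, u}.
∂A = cl(A) ∖ int(A) = {r, u} ∖ {u} = {r}.


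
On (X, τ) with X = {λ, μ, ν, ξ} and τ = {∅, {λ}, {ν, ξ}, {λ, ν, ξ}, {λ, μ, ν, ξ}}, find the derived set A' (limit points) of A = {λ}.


A' = {μ}

For each x ∈ X, list the open sets U ∈ τ with x ∈ U, then check whether U ∩ (A ∖ {x}) ≠ ∅ for every such U.
  x = λ: open {λ} ∋ x has {λ} ∩ (A ∖ {λ}) = ∅, so x is NOT a limit point.
  x = μ: opens ∋ x are {λ, μ, ν, ξ}; each meets A ∖ {μ}, so x IS a limit point.
  x = ν: open {ν, ξ} ∋ x has {ν, ξ} ∩ (A ∖ {ν}) = ∅, so x is NOT a limit point.
  x = ξ: open {ν, ξ} ∋ x has {ν, ξ} ∩ (A ∖ {ξ}) = ∅, so x is NOT a limit point.
Collecting: A' = {μ}.


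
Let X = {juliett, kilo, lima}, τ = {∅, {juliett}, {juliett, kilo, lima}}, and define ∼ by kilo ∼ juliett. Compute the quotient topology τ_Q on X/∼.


X/∼ = {[juliett=kilo], [lima]}; |τ_Q| = 2.

Equivalence classes: [juliett=kilo], [lima].
Quotient map π: X → X/∼ sends juliett ↦ [juliett=kilo], kilo ↦ [juliett=kilo], lima ↦ [lima].
For each subset V ⊆ X/∼, compute π^{-1}(V) ⊆ X and check whether π^{-1}(V) ∈ τ. V is open in τ_Q iff π^{-1}(V) ∈ τ.
  V = {}: π^{-1}(V) = ∅ ∈ τ ✓.
  V = {[juliett=kilo]}: π^{-1}(V) = {juliett, kilo} ∉ τ ✗.
  V = {[lima]}: π^{-1}(V) = {lima} ∉ τ ✗.
  V = {[juliett=kilo], [lima]}: π^{-1}(V) = {juliett, kilo, lima} ∈ τ ✓.
Open sets in the quotient: τ_Q = {{}, {[juliett=kilo], [lima]}} (2 elements).


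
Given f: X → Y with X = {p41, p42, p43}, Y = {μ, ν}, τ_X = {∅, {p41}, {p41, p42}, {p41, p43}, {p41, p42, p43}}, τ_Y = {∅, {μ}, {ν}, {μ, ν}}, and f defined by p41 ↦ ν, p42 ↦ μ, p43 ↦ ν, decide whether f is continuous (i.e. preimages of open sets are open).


f is NOT continuous.

Compute f^{-1}(U) for each U ∈ τ_Y:
  U = ∅: f^{-1}(U) = ∅ ∈ τ_X ✓.
  U = {μ}: f^{-1}(U) = {p42} ∉ τ_X ✗.
  U = {ν}: f^{-1}(U) = {p41, p43} ∈ τ_X ✓.
  U = {μ, ν}: f^{-1}(U) = {p41, p42, p43} ∈ τ_X ✓.
Found U = {μ} with f^{-1}(U) = {p42} not in τ_X. Therefore f is NOT continuous.


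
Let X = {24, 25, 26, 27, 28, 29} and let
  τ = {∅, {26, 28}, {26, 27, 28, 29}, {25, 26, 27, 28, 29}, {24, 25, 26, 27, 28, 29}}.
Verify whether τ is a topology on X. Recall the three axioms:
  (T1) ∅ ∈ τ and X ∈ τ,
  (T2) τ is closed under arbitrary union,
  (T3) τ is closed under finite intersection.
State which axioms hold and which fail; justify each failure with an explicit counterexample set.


τ IS a topology on X.

Axiom (T1): ∅ ∈ τ? Yes; X ∈ τ? Yes.
Axiom (T2/T3): check pairwise unions and intersections of members of τ.
All pairwise intersections and unions checked — each lies in τ. Therefore τ satisfies (T1), (T2), (T3): it IS a topology on X.


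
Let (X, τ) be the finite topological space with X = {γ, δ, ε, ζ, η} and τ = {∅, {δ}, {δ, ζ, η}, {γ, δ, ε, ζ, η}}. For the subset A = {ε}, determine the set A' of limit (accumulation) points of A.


A' = {γ}

For each x ∈ X, list the open sets U ∈ τ with x ∈ U, then check whether U ∩ (A ∖ {x}) ≠ ∅ for every such U.
  x = γ: opens ∋ x are {γ, δ, ε, ζ, η}; each meets A ∖ {γ}, so x IS a limit point.
  x = δ: open {δ} ∋ x has {δ} ∩ (A ∖ {δ}) = ∅, so x is NOT a limit point.
  x = ε: open {γ, δ, ε, ζ, η} ∋ x has {γ, δ, ε, ζ, η} ∩ (A ∖ {ε}) = ∅, so x is NOT a limit point.
  x = ζ: open {δ, ζ, η} ∋ x has {δ, ζ, η} ∩ (A ∖ {ζ}) = ∅, so x is NOT a limit point.
  x = η: open {δ, ζ, η} ∋ x has {δ, ζ, η} ∩ (A ∖ {η}) = ∅, so x is NOT a limit point.
Collecting: A' = {γ}.


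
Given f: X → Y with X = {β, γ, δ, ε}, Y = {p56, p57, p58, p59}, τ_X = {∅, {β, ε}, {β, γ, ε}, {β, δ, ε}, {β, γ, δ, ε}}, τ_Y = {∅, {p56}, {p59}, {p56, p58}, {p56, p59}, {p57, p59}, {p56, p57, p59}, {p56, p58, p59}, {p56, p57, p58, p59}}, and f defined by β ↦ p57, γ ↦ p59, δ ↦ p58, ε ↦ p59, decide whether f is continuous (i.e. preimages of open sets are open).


f is NOT continuous.

Compute f^{-1}(U) for each U ∈ τ_Y:
  U = ∅: f^{-1}(U) = ∅ ∈ τ_X ✓.
  U = {p56}: f^{-1}(U) = ∅ ∈ τ_X ✓.
  U = {p59}: f^{-1}(U) = {γ, ε} ∉ τ_X ✗.
  U = {p56, p58}: f^{-1}(U) = {δ} ∉ τ_X ✗.
  U = {p56, p59}: f^{-1}(U) = {γ, ε} ∉ τ_X ✗.
  U = {p57, p59}: f^{-1}(U) = {β, γ, ε} ∈ τ_X ✓.
  U = {p56, p57, p59}: f^{-1}(U) = {β, γ, ε} ∈ τ_X ✓.
  U = {p56, p58, p59}: f^{-1}(U) = {γ, δ, ε} ∉ τ_X ✗.
  U = {p56, p57, p58, p59}: f^{-1}(U) = {β, γ, δ, ε} ∈ τ_X ✓.
Found U = {p59} with f^{-1}(U) = {γ, ε} not in τ_X. Therefore f is NOT continuous.


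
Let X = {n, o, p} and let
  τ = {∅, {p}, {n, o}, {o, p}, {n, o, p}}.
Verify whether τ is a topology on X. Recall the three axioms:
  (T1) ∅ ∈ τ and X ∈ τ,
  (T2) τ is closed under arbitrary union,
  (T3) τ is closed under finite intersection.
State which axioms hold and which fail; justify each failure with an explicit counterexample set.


τ is NOT a topology on X.

Axiom (T1): ∅ ∈ τ? Yes; X ∈ τ? Yes.
Axiom (T2/T3): check pairwise unions and intersections of members of τ.
Counterexample for (T3): {n, o} ∩ {o, p} = {o} ∉ τ. Therefore τ is NOT a topology.


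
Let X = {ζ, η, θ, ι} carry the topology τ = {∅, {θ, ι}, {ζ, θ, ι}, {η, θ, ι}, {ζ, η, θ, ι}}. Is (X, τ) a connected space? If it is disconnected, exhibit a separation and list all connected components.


(X, τ) is connected.

Find clopen sets (U ∈ τ with X ∖ U ∈ τ):
  U = ∅, X ∖ U = {ζ, η, θ, ι} — both open, so U is clopen.
  U = {ζ, η, θ, ι}, X ∖ U = ∅ — both open, so U is clopen.
Only trivial clopens (∅ and X) exist, so (X, τ) is connected.
Compute connected components by grouping points that agree on all clopens:
  component: {ζ, η, θ, ι}


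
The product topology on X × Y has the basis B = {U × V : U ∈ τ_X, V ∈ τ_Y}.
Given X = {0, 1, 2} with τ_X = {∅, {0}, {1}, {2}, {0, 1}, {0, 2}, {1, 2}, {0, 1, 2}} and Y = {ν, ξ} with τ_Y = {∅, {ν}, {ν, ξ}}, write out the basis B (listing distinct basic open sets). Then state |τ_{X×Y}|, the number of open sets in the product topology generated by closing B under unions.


Basis B = {∅ × ∅, {0} × {ν}, {1} × {ν}, {2} × {ν}, {0} × {ν, ξ}, {0, 1} × {ν}, {0, 2} × {ν}, {1} × {ν, ξ}, {1, 2} × {ν}, {2} × {ν, ξ}, {0, 1, 2} × {ν}, {0, 1} × {ν, ξ}, {0, 2} × {ν, ξ}, {1, 2} × {ν, ξ}, {0, 1, 2} × {ν, ξ}}; |τ_{X×Y}| = 27.

Enumerate products U × V with U ∈ τ_X, V ∈ τ_Y (deduplicated):
  ∅ × ∅ = {} (∅)
  {0} × {ν} = {(0,ν)}
  {1} × {ν} = {(1,ν)}
  {2} × {ν} = {(2,ν)}
  {0} × {ν, ξ} = {(0,ν), (0,ξ)}
  {0, 1} × {ν} = {(0,ν), (1,ν)}
  {0, 2} × {ν} = {(0,ν), (2,ν)}
  {1} × {ν, ξ} = {(1,ν), (1,ξ)}
  {1, 2} × {ν} = {(1,ν), (2,ν)}
  {2} × {ν, ξ} = {(2,ν), (2,ξ)}
  {0, 1, 2} × {ν} = {(0,ν), (1,ν), (2,ν)}
  {0, 1} × {ν, ξ} = {(0,ν), (0,ξ), (1,ν), (1,ξ)}
  {0, 2} × {ν, ξ} = {(0,ν), (0,ξ), (2,ν), (2,ξ)}
  {1, 2} × {ν, ξ} = {(1,ν), (1,ξ), (2,ν), (2,ξ)}
  {0, 1, 2} × {ν, ξ} = {(0,ν), (0,ξ), (1,ν), (1,ξ), (2,ν), (2,ξ)}
These 15 distinct sets form the basis B.
Close under arbitrary unions to get τ_{X×Y}; counting gives |τ_{X×Y}| = 27.


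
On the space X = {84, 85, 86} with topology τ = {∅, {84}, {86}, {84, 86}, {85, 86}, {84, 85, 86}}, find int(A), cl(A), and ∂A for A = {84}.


int(A) = {84}, cl(A) = {84}, ∂A = ∅.

Closed sets in (X, τ) are complements of opens:
  closed(X, τ) = {∅, {84}, {85}, {84, 85}, {85, 86}, {84, 85, 86}}.
int(A) = ⋃ {U ∈ τ : U ⊆ A}. Opens contained in A: ∅, {84}.
Taking the union of these: int(A) = {84}.
cl(A) = ⋂ {C closed : A ⊆ C}. Closed sets containing A: {84}, {84, 85}, {84, 85, 86}.
Intersecting these: cl(A) = {84}.
∂A = cl(A) ∖ int(A) = {84} ∖ {84} = ∅.


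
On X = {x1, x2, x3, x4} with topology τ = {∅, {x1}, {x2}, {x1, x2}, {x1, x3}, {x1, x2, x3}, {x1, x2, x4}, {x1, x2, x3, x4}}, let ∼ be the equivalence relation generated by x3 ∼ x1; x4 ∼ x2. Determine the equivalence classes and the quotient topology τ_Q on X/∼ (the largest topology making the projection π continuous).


X/∼ = {[x1=x3], [x2=x4]}; |τ_Q| = 3.

Equivalence classes: [x1=x3], [x2=x4].
Quotient map π: X → X/∼ sends x1 ↦ [x1=x3], x2 ↦ [x2=x4], x3 ↦ [x1=x3], x4 ↦ [x2=x4].
For each subset V ⊆ X/∼, compute π^{-1}(V) ⊆ X and check whether π^{-1}(V) ∈ τ. V is open in τ_Q iff π^{-1}(V) ∈ τ.
  V = {}: π^{-1}(V) = ∅ ∈ τ ✓.
  V = {[x1=x3]}: π^{-1}(V) = {x1, x3} ∈ τ ✓.
  V = {[x2=x4]}: π^{-1}(V) = {x2, x4} ∉ τ ✗.
  V = {[x1=x3], [x2=x4]}: π^{-1}(V) = {x1, x2, x3, x4} ∈ τ ✓.
Open sets in the quotient: τ_Q = {{}, {[x1=x3]}, {[x1=x3], [x2=x4]}} (3 elements).


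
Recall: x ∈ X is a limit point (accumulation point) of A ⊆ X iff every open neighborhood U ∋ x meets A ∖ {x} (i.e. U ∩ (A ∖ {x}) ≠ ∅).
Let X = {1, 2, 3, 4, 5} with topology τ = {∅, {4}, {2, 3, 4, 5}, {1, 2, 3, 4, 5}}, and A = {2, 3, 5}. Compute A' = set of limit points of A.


A' = {1, 2, 3, 5}

For each x ∈ X, list the open sets U ∈ τ with x ∈ U, then check whether U ∩ (A ∖ {x}) ≠ ∅ for every such U.
  x = 1: opens ∋ x are {1, 2, 3, 4, 5}; each meets A ∖ {1}, so x IS a limit point.
  x = 2: opens ∋ x are {2, 3, 4, 5}, {1, 2, 3, 4, 5}; each meets A ∖ {2}, so x IS a limit point.
  x = 3: opens ∋ x are {2, 3, 4, 5}, {1, 2, 3, 4, 5}; each meets A ∖ {3}, so x IS a limit point.
  x = 4: open {4} ∋ x has {4} ∩ (A ∖ {4}) = ∅, so x is NOT a limit point.
  x = 5: opens ∋ x are {2, 3, 4, 5}, {1, 2, 3, 4, 5}; each meets A ∖ {5}, so x IS a limit point.
Collecting: A' = {1, 2, 3, 5}.


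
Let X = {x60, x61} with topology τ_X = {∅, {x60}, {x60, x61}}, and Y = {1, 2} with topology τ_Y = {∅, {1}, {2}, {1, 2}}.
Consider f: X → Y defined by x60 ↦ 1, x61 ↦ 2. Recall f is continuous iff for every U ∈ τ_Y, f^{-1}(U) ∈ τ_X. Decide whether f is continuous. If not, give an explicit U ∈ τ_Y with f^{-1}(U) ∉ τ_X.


f is NOT continuous.

Compute f^{-1}(U) for each U ∈ τ_Y:
  U = ∅: f^{-1}(U) = ∅ ∈ τ_X ✓.
  U = {1}: f^{-1}(U) = {x60} ∈ τ_X ✓.
  U = {2}: f^{-1}(U) = {x61} ∉ τ_X ✗.
  U = {1, 2}: f^{-1}(U) = {x60, x61} ∈ τ_X ✓.
Found U = {2} with f^{-1}(U) = {x61} not in τ_X. Therefore f is NOT continuous.


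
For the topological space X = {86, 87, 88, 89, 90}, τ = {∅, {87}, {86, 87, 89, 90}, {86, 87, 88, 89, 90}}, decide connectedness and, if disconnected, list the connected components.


(X, τ) is connected.

Find clopen sets (U ∈ τ with X ∖ U ∈ τ):
  U = ∅, X ∖ U = {86, 87, 88, 89, 90} — both open, so U is clopen.
  U = {86, 87, 88, 89, 90}, X ∖ U = ∅ — both open, so U is clopen.
Only trivial clopens (∅ and X) exist, so (X, τ) is connected.
Compute connected components by grouping points that agree on all clopens:
  component: {86, 87, 88, 89, 90}


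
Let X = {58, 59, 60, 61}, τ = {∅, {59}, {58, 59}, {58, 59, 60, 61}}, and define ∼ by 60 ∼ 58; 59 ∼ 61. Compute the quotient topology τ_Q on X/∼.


X/∼ = {[58=60], [59=61]}; |τ_Q| = 2.

Equivalence classes: [58=60], [59=61].
Quotient map π: X → X/∼ sends 58 ↦ [58=60], 59 ↦ [59=61], 60 ↦ [58=60], 61 ↦ [59=61].
For each subset V ⊆ X/∼, compute π^{-1}(V) ⊆ X and check whether π^{-1}(V) ∈ τ. V is open in τ_Q iff π^{-1}(V) ∈ τ.
  V = {}: π^{-1}(V) = ∅ ∈ τ ✓.
  V = {[58=60]}: π^{-1}(V) = {58, 60} ∉ τ ✗.
  V = {[59=61]}: π^{-1}(V) = {59, 61} ∉ τ ✗.
  V = {[58=60], [59=61]}: π^{-1}(V) = {58, 59, 60, 61} ∈ τ ✓.
Open sets in the quotient: τ_Q = {{}, {[58=60], [59=61]}} (2 elements).


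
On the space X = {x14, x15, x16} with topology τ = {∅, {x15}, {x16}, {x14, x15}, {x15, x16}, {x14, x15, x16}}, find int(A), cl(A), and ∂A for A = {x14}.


int(A) = ∅, cl(A) = {x14}, ∂A = {x14}.

Closed sets in (X, τ) are complements of opens:
  closed(X, τ) = {∅, {x14}, {x16}, {x14, x15}, {x14, x16}, {x14, x15, x16}}.
int(A) = ⋃ {U ∈ τ : U ⊆ A}. Opens contained in A: ∅.
Taking the union of these: int(A) = ∅.
cl(A) = ⋂ {C closed : A ⊆ C}. Closed sets containing A: {x14}, {x14, x15}, {x14, x16}, {x14, x15, x16}.
Intersecting these: cl(A) = {x14}.
∂A = cl(A) ∖ int(A) = {x14} ∖ ∅ = {x14}.


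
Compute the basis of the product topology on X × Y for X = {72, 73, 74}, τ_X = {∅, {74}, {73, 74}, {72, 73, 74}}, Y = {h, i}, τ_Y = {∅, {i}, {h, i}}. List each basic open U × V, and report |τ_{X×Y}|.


Basis B = {∅ × ∅, {74} × {i}, {73, 74} × {i}, {74} × {h, i}, {72, 73, 74} × {i}, {73, 74} × {h, i}, {72, 73, 74} × {h, i}}; |τ_{X×Y}| = 10.

Enumerate products U × V with U ∈ τ_X, V ∈ τ_Y (deduplicated):
  ∅ × ∅ = {} (∅)
  {74} × {i} = {(74,i)}
  {73, 74} × {i} = {(73,i), (74,i)}
  {74} × {h, i} = {(74,h), (74,i)}
  {72, 73, 74} × {i} = {(72,i), (73,i), (74,i)}
  {73, 74} × {h, i} = {(73,h), (73,i), (74,h), (74,i)}
  {72, 73, 74} × {h, i} = {(72,h), (72,i), (73,h), (73,i), (74,h), (74,i)}
These 7 distinct sets form the basis B.
Close under arbitrary unions to get τ_{X×Y}; counting gives |τ_{X×Y}| = 10.


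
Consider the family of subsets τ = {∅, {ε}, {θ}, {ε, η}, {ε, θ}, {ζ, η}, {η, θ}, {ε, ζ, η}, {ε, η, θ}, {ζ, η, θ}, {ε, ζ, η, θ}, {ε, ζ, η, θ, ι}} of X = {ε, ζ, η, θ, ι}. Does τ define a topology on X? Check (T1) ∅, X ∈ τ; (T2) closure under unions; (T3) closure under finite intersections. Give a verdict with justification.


τ is NOT a topology on X.

Axiom (T1): ∅ ∈ τ? Yes; X ∈ τ? Yes.
Axiom (T2/T3): check pairwise unions and intersections of members of τ.
Counterexample for (T3): {ε, η} ∩ {ζ, η} = {η} ∉ τ. Therefore τ is NOT a topology.


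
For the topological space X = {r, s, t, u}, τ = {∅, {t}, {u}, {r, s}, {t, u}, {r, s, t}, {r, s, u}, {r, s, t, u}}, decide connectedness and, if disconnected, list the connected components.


(X, τ) is disconnected; components = [{t}, {u}, {r, s}].

Find clopen sets (U ∈ τ with X ∖ U ∈ τ):
  U = ∅, X ∖ U = {r, s, t, u} — both open, so U is clopen.
  U = {t}, X ∖ U = {r, s, u} — both open, so U is clopen.
  U = {u}, X ∖ U = {r, s, t} — both open, so U is clopen.
  U = {r, s}, X ∖ U = {t, u} — both open, so U is clopen.
  U = {t, u}, X ∖ U = {r, s} — both open, so U is clopen.
  U = {r, s, t}, X ∖ U = {u} — both open, so U is clopen.
  U = {r, s, u}, X ∖ U = {t} — both open, so U is clopen.
  U = {r, s, t, u}, X ∖ U = ∅ — both open, so U is clopen.
Nontrivial clopen(s) exist: e.g. {t}. So (X, τ) is disconnected.
Compute connected components by grouping points that agree on all clopens:
  component: {t}
  component: {u}
  component: {r, s}


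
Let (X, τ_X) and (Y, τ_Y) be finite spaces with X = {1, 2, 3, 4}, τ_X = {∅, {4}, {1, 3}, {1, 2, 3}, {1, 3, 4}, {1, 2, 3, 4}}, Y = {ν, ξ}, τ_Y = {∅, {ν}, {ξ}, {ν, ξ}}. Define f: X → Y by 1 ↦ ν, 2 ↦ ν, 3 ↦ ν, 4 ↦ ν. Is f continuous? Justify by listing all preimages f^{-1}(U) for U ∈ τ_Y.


f IS continuous.

Compute f^{-1}(U) for each U ∈ τ_Y:
  U = ∅: f^{-1}(U) = ∅ ∈ τ_X ✓.
  U = {ν}: f^{-1}(U) = {1, 2, 3, 4} ∈ τ_X ✓.
  U = {ξ}: f^{-1}(U) = ∅ ∈ τ_X ✓.
  U = {ν, ξ}: f^{-1}(U) = {1, 2, 3, 4} ∈ τ_X ✓.
Every preimage lies in τ_X, so f IS continuous.


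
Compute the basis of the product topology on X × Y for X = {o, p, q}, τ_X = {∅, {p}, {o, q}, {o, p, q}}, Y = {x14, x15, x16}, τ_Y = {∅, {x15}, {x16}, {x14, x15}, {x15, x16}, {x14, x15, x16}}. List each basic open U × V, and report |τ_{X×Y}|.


Basis B = {∅ × ∅, {p} × {x15}, {p} × {x16}, {o, q} × {x15}, {o, q} × {x16}, {p} × {x14, x15}, {p} × {x15, x16}, {o, p, q} × {x15}, {o, p, q} × {x16}, {p} × {x14, x15, x16}, {o, q} × {x14, x15}, {o, q} × {x15, x16}, {o, q} × {x14, x15, x16}, {o, p, q} × {x14, x15}, {o, p, q} × {x15, x16}, {o, p, q} × {x14, x15, x16}}; |τ_{X×Y}| = 36.

Enumerate products U × V with U ∈ τ_X, V ∈ τ_Y (deduplicated):
  ∅ × ∅ = {} (∅)
  {p} × {x15} = {(p,x15)}
  {p} × {x16} = {(p,x16)}
  {o, q} × {x15} = {(o,x15), (q,x15)}
  {o, q} × {x16} = {(o,x16), (q,x16)}
  {p} × {x14, x15} = {(p,x14), (p,x15)}
  {p} × {x15, x16} = {(p,x15), (p,x16)}
  {o, p, q} × {x15} = {(o,x15), (p,x15), (q,x15)}
  {o, p, q} × {x16} = {(o,x16), (p,x16), (q,x16)}
  {p} × {x14, x15, x16} = {(p,x14), (p,x15), (p,x16)}
  {o, q} × {x14, x15} = {(o,x14), (o,x15), (q,x14), (q,x15)}
  {o, q} × {x15, x16} = {(o,x15), (o,x16), (q,x15), (q,x16)}
  {o, q} × {x14, x15, x16} = {(o,x14), (o,x15), (o,x16), (q,x14), (q,x15), (q,x16)}
  {o, p, q} × {x14, x15} = {(o,x14), (o,x15), (p,x14), (p,x15), (q,x14), (q,x15)}
  {o, p, q} × {x15, x16} = {(o,x15), (o,x16), (p,x15), (p,x16), (q,x15), (q,x16)}
  {o, p, q} × {x14, x15, x16} = {(o,x14), (o,x15), (o,x16), (p,x14), (p,x15), (p,x16), (q,x14), (q,x15), (q,x16)}
These 16 distinct sets form the basis B.
Close under arbitrary unions to get τ_{X×Y}; counting gives |τ_{X×Y}| = 36.


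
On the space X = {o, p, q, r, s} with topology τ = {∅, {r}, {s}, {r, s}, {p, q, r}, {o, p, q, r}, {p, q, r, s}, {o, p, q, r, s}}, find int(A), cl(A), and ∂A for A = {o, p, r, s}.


int(A) = {r, s}, cl(A) = {o, p, q, r, s}, ∂A = {o, p, q}.

Closed sets in (X, τ) are complements of opens:
  closed(X, τ) = {∅, {o}, {s}, {o, s}, {o, p, q}, {o, p, q, r}, {o, p, q, s}, {o, p, q, r, s}}.
int(A) = ⋃ {U ∈ τ : U ⊆ A}. Opens contained in A: ∅, {r}, {s}, {r, s}.
Taking the union of these: int(A) = {r, s}.
cl(A) = ⋂ {C closed : A ⊆ C}. Closed sets containing A: {o, p, q, r, s}.
Intersecting these: cl(A) = {o, p, q, r, s}.
∂A = cl(A) ∖ int(A) = {o, p, q, r, s} ∖ {r, s} = {o, p, q}.


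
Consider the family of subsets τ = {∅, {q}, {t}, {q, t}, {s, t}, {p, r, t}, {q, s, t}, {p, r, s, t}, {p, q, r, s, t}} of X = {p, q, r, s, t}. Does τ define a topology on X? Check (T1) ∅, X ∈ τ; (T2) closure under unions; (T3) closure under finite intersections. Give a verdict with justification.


τ is NOT a topology on X.

Axiom (T1): ∅ ∈ τ? Yes; X ∈ τ? Yes.
Axiom (T2/T3): check pairwise unions and intersections of members of τ.
Counterexample for (T2): {q} ∪ {p, r, t} = {p, q, r, t} ∉ τ. Therefore τ is NOT a topology.


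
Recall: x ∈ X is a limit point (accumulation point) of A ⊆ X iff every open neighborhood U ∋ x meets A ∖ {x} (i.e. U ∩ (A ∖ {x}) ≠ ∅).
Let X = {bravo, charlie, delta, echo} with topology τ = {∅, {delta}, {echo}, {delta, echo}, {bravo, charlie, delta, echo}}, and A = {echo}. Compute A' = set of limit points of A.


A' = {bravo, charlie}

For each x ∈ X, list the open sets U ∈ τ with x ∈ U, then check whether U ∩ (A ∖ {x}) ≠ ∅ for every such U.
  x = bravo: opens ∋ x are {bravo, charlie, delta, echo}; each meets A ∖ {bravo}, so x IS a limit point.
  x = charlie: opens ∋ x are {bravo, charlie, delta, echo}; each meets A ∖ {charlie}, so x IS a limit point.
  x = delta: open {delta} ∋ x has {delta} ∩ (A ∖ {delta}) = ∅, so x is NOT a limit point.
  x = echo: open {echo} ∋ x has {echo} ∩ (A ∖ {echo}) = ∅, so x is NOT a limit point.
Collecting: A' = {bravo, charlie}.


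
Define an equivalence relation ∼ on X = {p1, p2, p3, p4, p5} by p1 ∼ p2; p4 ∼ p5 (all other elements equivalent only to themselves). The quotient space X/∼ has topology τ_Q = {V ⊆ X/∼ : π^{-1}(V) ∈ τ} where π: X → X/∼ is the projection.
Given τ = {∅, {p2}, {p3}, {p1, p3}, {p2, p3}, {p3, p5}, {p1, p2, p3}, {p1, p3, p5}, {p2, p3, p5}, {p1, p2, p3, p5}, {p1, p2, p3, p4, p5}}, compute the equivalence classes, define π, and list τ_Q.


X/∼ = {[p1=p2], [p3], [p4=p5]}; |τ_Q| = 4.

Equivalence classes: [p1=p2], [p3], [p4=p5].
Quotient map π: X → X/∼ sends p1 ↦ [p1=p2], p2 ↦ [p1=p2], p3 ↦ [p3], p4 ↦ [p4=p5], p5 ↦ [p4=p5].
For each subset V ⊆ X/∼, compute π^{-1}(V) ⊆ X and check whether π^{-1}(V) ∈ τ. V is open in τ_Q iff π^{-1}(V) ∈ τ.
  V = {}: π^{-1}(V) = ∅ ∈ τ ✓.
  V = {[p1=p2]}: π^{-1}(V) = {p1, p2} ∉ τ ✗.
  V = {[p3]}: π^{-1}(V) = {p3} ∈ τ ✓.
  V = {[p1=p2], [p3]}: π^{-1}(V) = {p1, p2, p3} ∈ τ ✓.
  V = {[p4=p5]}: π^{-1}(V) = {p4, p5} ∉ τ ✗.
  V = {[p1=p2], [p4=p5]}: π^{-1}(V) = {p1, p2, p4, p5} ∉ τ ✗.
  V = {[p3], [p4=p5]}: π^{-1}(V) = {p3, p4, p5} ∉ τ ✗.
  V = {[p1=p2], [p3], [p4=p5]}: π^{-1}(V) = {p1, p2, p3, p4, p5} ∈ τ ✓.
Open sets in the quotient: τ_Q = {{}, {[p3]}, {[p1=p2], [p3]}, {[p1=p2], [p3], [p4=p5]}} (4 elements).


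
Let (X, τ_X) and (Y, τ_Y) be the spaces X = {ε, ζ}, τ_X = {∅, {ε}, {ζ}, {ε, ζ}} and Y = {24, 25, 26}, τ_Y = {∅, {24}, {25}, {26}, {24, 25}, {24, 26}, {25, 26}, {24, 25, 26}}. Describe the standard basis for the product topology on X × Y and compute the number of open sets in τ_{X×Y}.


Basis B = {∅ × ∅, {ε} × {24}, {ε} × {25}, {ε} × {26}, {ζ} × {24}, {ζ} × {25}, {ζ} × {26}, {ε} × {24, 25}, {ε} × {24, 26}, {ε, ζ} × {24}, {ε} × {25, 26}, {ε, ζ} × {25}, {ε, ζ} × {26}, {ζ} × {24, 25}, {ζ} × {24, 26}, {ζ} × {25, 26}, {ε} × {24, 25, 26}, {ζ} × {24, 25, 26}, {ε, ζ} × {24, 25}, {ε, ζ} × {24, 26}, {ε, ζ} × {25, 26}, {ε, ζ} × {24, 25, 26}}; |τ_{X×Y}| = 64.

Enumerate products U × V with U ∈ τ_X, V ∈ τ_Y (deduplicated):
  ∅ × ∅ = {} (∅)
  {ε} × {24} = {(ε,24)}
  {ε} × {25} = {(ε,25)}
  {ε} × {26} = {(ε,26)}
  {ζ} × {24} = {(ζ,24)}
  {ζ} × {25} = {(ζ,25)}
  {ζ} × {26} = {(ζ,26)}
  {ε} × {24, 25} = {(ε,24), (ε,25)}
  {ε} × {24, 26} = {(ε,24), (ε,26)}
  {ε, ζ} × {24} = {(ε,24), (ζ,24)}
  {ε} × {25, 26} = {(ε,25), (ε,26)}
  {ε, ζ} × {25} = {(ε,25), (ζ,25)}
  {ε, ζ} × {26} = {(ε,26), (ζ,26)}
  {ζ} × {24, 25} = {(ζ,24), (ζ,25)}
  {ζ} × {24, 26} = {(ζ,24), (ζ,26)}
  {ζ} × {25, 26} = {(ζ,25), (ζ,26)}
  {ε} × {24, 25, 26} = {(ε,24), (ε,25), (ε,26)}
  {ζ} × {24, 25, 26} = {(ζ,24), (ζ,25), (ζ,26)}
  {ε, ζ} × {24, 25} = {(ε,24), (ε,25), (ζ,24), (ζ,25)}
  {ε, ζ} × {24, 26} = {(ε,24), (ε,26), (ζ,24), (ζ,26)}
  {ε, ζ} × {25, 26} = {(ε,25), (ε,26), (ζ,25), (ζ,26)}
  {ε, ζ} × {24, 25, 26} = {(ε,24), (ε,25), (ε,26), (ζ,24), (ζ,25), (ζ,26)}
These 22 distinct sets form the basis B.
Close under arbitrary unions to get τ_{X×Y}; counting gives |τ_{X×Y}| = 64.


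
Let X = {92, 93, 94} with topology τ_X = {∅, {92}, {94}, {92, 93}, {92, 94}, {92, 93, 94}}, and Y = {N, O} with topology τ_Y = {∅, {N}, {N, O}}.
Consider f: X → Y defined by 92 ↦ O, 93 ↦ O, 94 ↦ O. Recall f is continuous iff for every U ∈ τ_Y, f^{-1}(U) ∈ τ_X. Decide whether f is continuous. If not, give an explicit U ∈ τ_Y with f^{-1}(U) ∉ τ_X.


f IS continuous.

Compute f^{-1}(U) for each U ∈ τ_Y:
  U = ∅: f^{-1}(U) = ∅ ∈ τ_X ✓.
  U = {N}: f^{-1}(U) = ∅ ∈ τ_X ✓.
  U = {N, O}: f^{-1}(U) = {92, 93, 94} ∈ τ_X ✓.
Every preimage lies in τ_X, so f IS continuous.


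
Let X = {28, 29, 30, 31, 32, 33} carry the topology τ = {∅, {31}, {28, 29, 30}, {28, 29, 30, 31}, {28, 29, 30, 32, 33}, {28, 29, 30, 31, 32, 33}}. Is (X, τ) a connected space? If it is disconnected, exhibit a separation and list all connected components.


(X, τ) is disconnected; components = [{31}, {28, 29, 30, 32, 33}].

Find clopen sets (U ∈ τ with X ∖ U ∈ τ):
  U = ∅, X ∖ U = {28, 29, 30, 31, 32, 33} — both open, so U is clopen.
  U = {31}, X ∖ U = {28, 29, 30, 32, 33} — both open, so U is clopen.
  U = {28, 29, 30, 32, 33}, X ∖ U = {31} — both open, so U is clopen.
  U = {28, 29, 30, 31, 32, 33}, X ∖ U = ∅ — both open, so U is clopen.
Nontrivial clopen(s) exist: e.g. {28, 29, 30, 32, 33}. So (X, τ) is disconnected.
Compute connected components by grouping points that agree on all clopens:
  component: {31}
  component: {28, 29, 30, 32, 33}


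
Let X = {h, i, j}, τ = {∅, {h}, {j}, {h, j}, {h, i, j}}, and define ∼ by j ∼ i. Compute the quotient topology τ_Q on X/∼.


X/∼ = {[h], [i=j]}; |τ_Q| = 3.

Equivalence classes: [h], [i=j].
Quotient map π: X → X/∼ sends h ↦ [h], i ↦ [i=j], j ↦ [i=j].
For each subset V ⊆ X/∼, compute π^{-1}(V) ⊆ X and check whether π^{-1}(V) ∈ τ. V is open in τ_Q iff π^{-1}(V) ∈ τ.
  V = {}: π^{-1}(V) = ∅ ∈ τ ✓.
  V = {[h]}: π^{-1}(V) = {h} ∈ τ ✓.
  V = {[i=j]}: π^{-1}(V) = {i, j} ∉ τ ✗.
  V = {[h], [i=j]}: π^{-1}(V) = {h, i, j} ∈ τ ✓.
Open sets in the quotient: τ_Q = {{}, {[h]}, {[h], [i=j]}} (3 elements).


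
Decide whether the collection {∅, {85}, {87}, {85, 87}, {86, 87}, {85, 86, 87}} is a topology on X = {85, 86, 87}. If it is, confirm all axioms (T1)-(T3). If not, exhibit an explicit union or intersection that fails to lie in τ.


τ IS a topology on X.

Axiom (T1): ∅ ∈ τ? Yes; X ∈ τ? Yes.
Axiom (T2/T3): check pairwise unions and intersections of members of τ.
All pairwise intersections and unions checked — each lies in τ. Therefore τ satisfies (T1), (T2), (T3): it IS a topology on X.


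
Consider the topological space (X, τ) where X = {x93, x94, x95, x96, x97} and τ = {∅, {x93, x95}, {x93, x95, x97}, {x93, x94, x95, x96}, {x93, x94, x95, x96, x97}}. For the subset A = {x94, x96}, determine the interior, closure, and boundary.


int(A) = ∅, cl(A) = {x94, x96}, ∂A = {x94, x96}.

Closed sets in (X, τ) are complements of opens:
  closed(X, τ) = {∅, {x97}, {x94, x96}, {x94, x96, x97}, {x93, x94, x95, x96, x97}}.
int(A) = ⋃ {U ∈ τ : U ⊆ A}. Opens contained in A: ∅.
Taking the union of these: int(A) = ∅.
cl(A) = ⋂ {C closed : A ⊆ C}. Closed sets containing A: {x94, x96}, {x94, x96, x97}, {x93, x94, x95, x96, x97}.
Intersecting these: cl(A) = {x94, x96}.
∂A = cl(A) ∖ int(A) = {x94, x96} ∖ ∅ = {x94, x96}.


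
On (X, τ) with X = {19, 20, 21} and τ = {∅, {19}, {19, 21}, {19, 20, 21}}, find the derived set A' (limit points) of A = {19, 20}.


A' = {20, 21}

For each x ∈ X, list the open sets U ∈ τ with x ∈ U, then check whether U ∩ (A ∖ {x}) ≠ ∅ for every such U.
  x = 19: open {19} ∋ x has {19} ∩ (A ∖ {19}) = ∅, so x is NOT a limit point.
  x = 20: opens ∋ x are {19, 20, 21}; each meets A ∖ {20}, so x IS a limit point.
  x = 21: opens ∋ x are {19, 21}, {19, 20, 21}; each meets A ∖ {21}, so x IS a limit point.
Collecting: A' = {20, 21}.


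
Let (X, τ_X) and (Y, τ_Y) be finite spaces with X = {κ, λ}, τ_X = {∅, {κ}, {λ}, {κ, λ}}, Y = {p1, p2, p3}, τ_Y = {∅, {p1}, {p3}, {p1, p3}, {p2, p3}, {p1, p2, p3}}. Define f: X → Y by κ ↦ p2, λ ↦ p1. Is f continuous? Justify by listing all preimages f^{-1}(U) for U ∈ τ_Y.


f IS continuous.

Compute f^{-1}(U) for each U ∈ τ_Y:
  U = ∅: f^{-1}(U) = ∅ ∈ τ_X ✓.
  U = {p1}: f^{-1}(U) = {λ} ∈ τ_X ✓.
  U = {p3}: f^{-1}(U) = ∅ ∈ τ_X ✓.
  U = {p1, p3}: f^{-1}(U) = {λ} ∈ τ_X ✓.
  U = {p2, p3}: f^{-1}(U) = {κ} ∈ τ_X ✓.
  U = {p1, p2, p3}: f^{-1}(U) = {κ, λ} ∈ τ_X ✓.
Every preimage lies in τ_X, so f IS continuous.


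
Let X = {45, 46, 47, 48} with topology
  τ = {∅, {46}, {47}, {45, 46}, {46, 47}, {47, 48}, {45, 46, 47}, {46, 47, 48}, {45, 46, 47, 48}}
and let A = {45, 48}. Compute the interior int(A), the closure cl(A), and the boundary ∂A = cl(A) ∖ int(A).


int(A) = ∅, cl(A) = {45, 48}, ∂A = {45, 48}.

Closed sets in (X, τ) are complements of opens:
  closed(X, τ) = {∅, {45}, {48}, {45, 46}, {45, 48}, {47, 48}, {45, 46, 48}, {45, 47, 48}, {45, 46, 47, 48}}.
int(A) = ⋃ {U ∈ τ : U ⊆ A}. Opens contained in A: ∅.
Taking the union of these: int(A) = ∅.
cl(A) = ⋂ {C closed : A ⊆ C}. Closed sets containing A: {45, 48}, {45, 46, 48}, {45, 47, 48}, {45, 46, 47, 48}.
Intersecting these: cl(A) = {45, 48}.
∂A = cl(A) ∖ int(A) = {45, 48} ∖ ∅ = {45, 48}.


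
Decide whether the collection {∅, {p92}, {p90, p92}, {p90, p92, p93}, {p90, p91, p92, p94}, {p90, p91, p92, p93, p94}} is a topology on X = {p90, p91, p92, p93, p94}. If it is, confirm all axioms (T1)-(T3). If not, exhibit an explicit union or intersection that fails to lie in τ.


τ IS a topology on X.

Axiom (T1): ∅ ∈ τ? Yes; X ∈ τ? Yes.
Axiom (T2/T3): check pairwise unions and intersections of members of τ.
All pairwise intersections and unions checked — each lies in τ. Therefore τ satisfies (T1), (T2), (T3): it IS a topology on X.


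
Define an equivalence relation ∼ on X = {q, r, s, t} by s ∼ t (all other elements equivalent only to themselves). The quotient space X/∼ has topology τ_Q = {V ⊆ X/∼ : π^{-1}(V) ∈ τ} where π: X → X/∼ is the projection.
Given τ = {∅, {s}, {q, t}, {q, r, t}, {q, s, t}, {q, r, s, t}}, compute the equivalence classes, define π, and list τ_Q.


X/∼ = {[q], [r], [s=t]}; |τ_Q| = 3.

Equivalence classes: [q], [r], [s=t].
Quotient map π: X → X/∼ sends q ↦ [q], r ↦ [r], s ↦ [s=t], t ↦ [s=t].
For each subset V ⊆ X/∼, compute π^{-1}(V) ⊆ X and check whether π^{-1}(V) ∈ τ. V is open in τ_Q iff π^{-1}(V) ∈ τ.
  V = {}: π^{-1}(V) = ∅ ∈ τ ✓.
  V = {[q]}: π^{-1}(V) = {q} ∉ τ ✗.
  V = {[r]}: π^{-1}(V) = {r} ∉ τ ✗.
  V = {[q], [r]}: π^{-1}(V) = {q, r} ∉ τ ✗.
  V = {[s=t]}: π^{-1}(V) = {s, t} ∉ τ ✗.
  V = {[q], [s=t]}: π^{-1}(V) = {q, s, t} ∈ τ ✓.
  V = {[r], [s=t]}: π^{-1}(V) = {r, s, t} ∉ τ ✗.
  V = {[q], [r], [s=t]}: π^{-1}(V) = {q, r, s, t} ∈ τ ✓.
Open sets in the quotient: τ_Q = {{}, {[q], [s=t]}, {[q], [r], [s=t]}} (3 elements).


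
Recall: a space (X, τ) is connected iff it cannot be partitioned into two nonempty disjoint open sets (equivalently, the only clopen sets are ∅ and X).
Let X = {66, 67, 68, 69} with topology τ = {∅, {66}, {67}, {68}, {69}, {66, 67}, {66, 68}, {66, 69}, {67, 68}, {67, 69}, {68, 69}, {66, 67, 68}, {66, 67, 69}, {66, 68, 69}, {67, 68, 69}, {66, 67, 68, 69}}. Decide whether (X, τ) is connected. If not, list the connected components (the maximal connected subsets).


(X, τ) is disconnected; components = [{66}, {67}, {68}, {69}].

Find clopen sets (U ∈ τ with X ∖ U ∈ τ):
  U = ∅, X ∖ U = {66, 67, 68, 69} — both open, so U is clopen.
  U = {66}, X ∖ U = {67, 68, 69} — both open, so U is clopen.
  U = {67}, X ∖ U = {66, 68, 69} — both open, so U is clopen.
  U = {68}, X ∖ U = {66, 67, 69} — both open, so U is clopen.
  U = {69}, X ∖ U = {66, 67, 68} — both open, so U is clopen.
  U = {66, 67}, X ∖ U = {68, 69} — both open, so U is clopen.
  U = {66, 68}, X ∖ U = {67, 69} — both open, so U is clopen.
  U = {66, 69}, X ∖ U = {67, 68} — both open, so U is clopen.
  U = {67, 68}, X ∖ U = {66, 69} — both open, so U is clopen.
  U = {67, 69}, X ∖ U = {66, 68} — both open, so U is clopen.
  U = {68, 69}, X ∖ U = {66, 67} — both open, so U is clopen.
  U = {66, 67, 68}, X ∖ U = {69} — both open, so U is clopen.
  U = {66, 67, 69}, X ∖ U = {68} — both open, so U is clopen.
  U = {66, 68, 69}, X ∖ U = {67} — both open, so U is clopen.
  U = {67, 68, 69}, X ∖ U = {66} — both open, so U is clopen.
  U = {66, 67, 68, 69}, X ∖ U = ∅ — both open, so U is clopen.
Nontrivial clopen(s) exist: e.g. {67}. So (X, τ) is disconnected.
Compute connected components by grouping points that agree on all clopens:
  component: {66}
  component: {67}
  component: {68}
  component: {69}
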